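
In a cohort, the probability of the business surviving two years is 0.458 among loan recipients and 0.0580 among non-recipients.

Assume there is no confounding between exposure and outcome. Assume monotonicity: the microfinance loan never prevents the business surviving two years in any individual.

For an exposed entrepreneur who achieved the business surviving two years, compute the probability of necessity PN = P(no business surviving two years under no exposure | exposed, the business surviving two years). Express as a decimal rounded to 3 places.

Let p₁ = 0.458, p₀ = 0.058.
Under exogeneity and monotonicity, PN = (p₁ − p₀) / p₁.
PN = (0.458 − 0.058) / 0.458 = 0.4 / 0.458 ≈ 0.8734

PN ≈ 0.873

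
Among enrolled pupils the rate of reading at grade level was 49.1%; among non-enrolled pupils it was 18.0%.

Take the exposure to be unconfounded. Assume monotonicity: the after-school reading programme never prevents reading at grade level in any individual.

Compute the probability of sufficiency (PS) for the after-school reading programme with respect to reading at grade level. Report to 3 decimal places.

p₁ = 0.491, p₀ = 0.18.
Under exogeneity and monotonicity, PS = (p₁ − p₀) / (1 − p₀).
PS = (0.491 − 0.18) / (1 − 0.18) = 0.311 / 0.82 ≈ 0.3793

PS ≈ 0.379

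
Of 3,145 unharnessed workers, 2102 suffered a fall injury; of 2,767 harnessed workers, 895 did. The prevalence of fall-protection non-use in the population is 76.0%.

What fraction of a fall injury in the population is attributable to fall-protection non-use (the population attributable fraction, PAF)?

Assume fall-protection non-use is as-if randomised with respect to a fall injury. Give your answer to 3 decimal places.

PAF ≈ 0.448

p₁ = P(outcome | exposed) = 2102/3145 = 0.66836
p₀ = P(outcome | unexposed) = 895/2767 = 0.32346
Overall risk P(Y=1) = π·p₁ + (1−π)·p₀ = 0.76×0.66836 + 0.24×0.32346 = 0.58558.
Under exogeneity, PAF = [P(Y=1) − p₀] / P(Y=1).
PAF = (0.58558 − 0.32346) / 0.58558 ≈ 0.4476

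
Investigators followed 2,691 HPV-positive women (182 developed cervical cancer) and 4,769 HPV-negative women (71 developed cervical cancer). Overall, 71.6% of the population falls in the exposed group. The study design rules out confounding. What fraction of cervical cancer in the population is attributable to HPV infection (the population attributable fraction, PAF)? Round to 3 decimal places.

PAF ≈ 0.717

p₁ = P(outcome | exposed) = 182/2691 = 0.067633
p₀ = P(outcome | unexposed) = 71/4769 = 0.014888
Overall risk P(Y=1) = π·p₁ + (1−π)·p₀ = 0.716×0.067633 + 0.284×0.014888 = 0.052653.
Under exogeneity, PAF = [P(Y=1) − p₀] / P(Y=1).
PAF = (0.052653 − 0.014888) / 0.052653 ≈ 0.7172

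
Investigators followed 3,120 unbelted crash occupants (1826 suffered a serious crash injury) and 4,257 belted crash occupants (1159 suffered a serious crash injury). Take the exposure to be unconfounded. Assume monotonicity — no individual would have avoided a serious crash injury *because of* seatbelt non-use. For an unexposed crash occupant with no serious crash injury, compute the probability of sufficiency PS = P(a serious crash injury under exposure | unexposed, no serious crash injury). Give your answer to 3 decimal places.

p₁ = P(outcome | exposed) = 1826/3120 = 0.58526
p₀ = P(outcome | unexposed) = 1159/4257 = 0.27226
Under exogeneity and monotonicity, PS = (p₁ − p₀) / (1 − p₀).
PS = (0.58526 − 0.27226) / (1 − 0.27226) = 0.313 / 0.72774 ≈ 0.4301

PS ≈ 0.430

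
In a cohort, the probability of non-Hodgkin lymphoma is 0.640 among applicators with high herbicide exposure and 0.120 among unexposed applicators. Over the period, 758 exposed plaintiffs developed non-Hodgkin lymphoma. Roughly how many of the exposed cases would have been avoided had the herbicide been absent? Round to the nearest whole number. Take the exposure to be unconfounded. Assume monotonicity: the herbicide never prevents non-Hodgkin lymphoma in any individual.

about 616 cases

Let p₁ = 0.64, p₀ = 0.12.
PN = (p₁ − p₀)/p₁ = (0.64 − 0.12) / 0.64 ≈ 0.81250.
Attributable cases ≈ PN × (exposed cases) = 0.81250 × 758 ≈ 615.88.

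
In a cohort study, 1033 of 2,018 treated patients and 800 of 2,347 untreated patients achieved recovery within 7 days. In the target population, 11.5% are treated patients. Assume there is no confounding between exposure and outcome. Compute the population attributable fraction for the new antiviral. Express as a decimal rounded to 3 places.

PAF ≈ 0.055

p₁ = P(outcome | exposed) = 1033/2018 = 0.51189
p₀ = P(outcome | unexposed) = 800/2347 = 0.34086
Overall risk P(Y=1) = π·p₁ + (1−π)·p₀ = 0.115×0.51189 + 0.885×0.34086 = 0.36053.
Under exogeneity, PAF = [P(Y=1) − p₀] / P(Y=1).
PAF = (0.36053 − 0.34086) / 0.36053 ≈ 0.0546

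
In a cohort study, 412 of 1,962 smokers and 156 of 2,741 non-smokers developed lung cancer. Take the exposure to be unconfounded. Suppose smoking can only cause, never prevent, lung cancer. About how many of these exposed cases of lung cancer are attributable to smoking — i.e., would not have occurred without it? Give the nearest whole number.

p₁ = P(outcome | exposed) = 412/1962 = 0.20999
p₀ = P(outcome | unexposed) = 156/2741 = 0.056914
PN = (p₁ − p₀)/p₁ = (0.20999 − 0.056914) / 0.20999 ≈ 0.72897.
Attributable cases ≈ PN × (exposed cases) = 0.72897 × 412 ≈ 300.34.

about 300 cases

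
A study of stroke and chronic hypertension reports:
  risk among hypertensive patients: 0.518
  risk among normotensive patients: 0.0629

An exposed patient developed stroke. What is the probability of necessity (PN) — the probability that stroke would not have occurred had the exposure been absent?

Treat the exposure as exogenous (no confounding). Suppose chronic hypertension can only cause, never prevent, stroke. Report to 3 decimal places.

Let p₁ = 0.518, p₀ = 0.0629.
Under exogeneity and monotonicity, PN = (p₁ − p₀) / p₁.
PN = (0.518 − 0.0629) / 0.518 = 0.4551 / 0.518 ≈ 0.8786

PN ≈ 0.879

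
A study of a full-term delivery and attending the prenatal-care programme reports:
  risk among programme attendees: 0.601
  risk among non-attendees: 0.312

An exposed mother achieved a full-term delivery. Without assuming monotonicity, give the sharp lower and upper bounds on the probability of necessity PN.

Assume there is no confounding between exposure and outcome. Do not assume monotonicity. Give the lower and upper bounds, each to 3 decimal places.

Let p₁ = 0.601, p₀ = 0.312.
Under exogeneity alone the bounds on PN are max{0,(p₁−p₀)/p₁} ≤ PN ≤ min{1,(1−p₀)/p₁}.
  lower = (p₁ − p₀)/p₁ = 0.289 / 0.601 ≈ 0.4809
  upper = min{1, (1 − p₀)/p₁} = 0.688 / 0.601 ≈ 1.1448 → capped at 1

0.481 ≤ PN ≤ 1.000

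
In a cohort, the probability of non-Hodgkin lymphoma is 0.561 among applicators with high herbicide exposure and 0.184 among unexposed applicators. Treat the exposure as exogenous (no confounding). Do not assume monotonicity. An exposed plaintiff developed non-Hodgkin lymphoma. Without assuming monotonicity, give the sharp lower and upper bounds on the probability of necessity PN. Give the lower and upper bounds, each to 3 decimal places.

0.672 ≤ PN ≤ 1.000

Let p₁ = 0.561, p₀ = 0.184.
Under exogeneity alone the bounds on PN are max{0,(p₁−p₀)/p₁} ≤ PN ≤ min{1,(1−p₀)/p₁}.
  lower = (p₁ − p₀)/p₁ = 0.377 / 0.561 ≈ 0.6720
  upper = min{1, (1 − p₀)/p₁} = 0.816 / 0.561 ≈ 1.4545 → capped at 1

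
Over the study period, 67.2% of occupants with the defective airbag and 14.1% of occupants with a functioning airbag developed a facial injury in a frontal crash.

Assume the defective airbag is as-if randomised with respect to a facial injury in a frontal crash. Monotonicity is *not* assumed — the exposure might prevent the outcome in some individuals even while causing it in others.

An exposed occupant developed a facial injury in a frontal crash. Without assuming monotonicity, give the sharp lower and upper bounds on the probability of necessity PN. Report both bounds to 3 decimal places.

0.790 ≤ PN ≤ 1.000

p₁ = 0.672, p₀ = 0.141.
Under exogeneity alone the bounds on PN are max{0,(p₁−p₀)/p₁} ≤ PN ≤ min{1,(1−p₀)/p₁}.
  lower = (p₁ − p₀)/p₁ = 0.531 / 0.672 ≈ 0.7902
  upper = min{1, (1 − p₀)/p₁} = 0.859 / 0.672 ≈ 1.2783 → capped at 1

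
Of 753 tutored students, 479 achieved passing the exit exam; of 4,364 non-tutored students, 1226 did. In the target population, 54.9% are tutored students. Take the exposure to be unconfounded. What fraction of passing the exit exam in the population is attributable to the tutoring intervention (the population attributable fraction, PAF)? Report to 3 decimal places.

p₁ = P(outcome | exposed) = 479/753 = 0.63612
p₀ = P(outcome | unexposed) = 1226/4364 = 0.28093
Overall risk P(Y=1) = π·p₁ + (1−π)·p₀ = 0.549×0.63612 + 0.451×0.28093 = 0.47593.
Under exogeneity, PAF = [P(Y=1) − p₀] / P(Y=1).
PAF = (0.47593 − 0.28093) / 0.47593 ≈ 0.4097

PAF ≈ 0.410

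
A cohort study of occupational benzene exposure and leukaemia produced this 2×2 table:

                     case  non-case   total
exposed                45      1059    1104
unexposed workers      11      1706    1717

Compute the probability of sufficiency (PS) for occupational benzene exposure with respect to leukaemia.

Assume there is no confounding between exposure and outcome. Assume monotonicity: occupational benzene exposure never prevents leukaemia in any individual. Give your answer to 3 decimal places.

p₁ = P(outcome | exposed) = 45/1104 = 0.040761
p₀ = P(outcome | unexposed) = 11/1717 = 0.0064065
Under exogeneity and monotonicity, PS = (p₁ − p₀)/(1 − p₀).
PS = (0.040761 − 0.0064065) / 0.99359 ≈ 0.0346

PS ≈ 0.035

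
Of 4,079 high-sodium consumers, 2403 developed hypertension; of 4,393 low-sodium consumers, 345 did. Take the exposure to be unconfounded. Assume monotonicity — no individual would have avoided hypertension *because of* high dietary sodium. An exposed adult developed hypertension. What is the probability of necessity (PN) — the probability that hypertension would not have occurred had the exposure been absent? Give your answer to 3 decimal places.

PN ≈ 0.867

p₁ = P(outcome | exposed) = 2403/4079 = 0.58911
p₀ = P(outcome | unexposed) = 345/4393 = 0.078534
Under exogeneity and monotonicity, PN = (p₁ − p₀) / p₁.
PN = (0.58911 − 0.078534) / 0.58911 = 0.51058 / 0.58911 ≈ 0.8667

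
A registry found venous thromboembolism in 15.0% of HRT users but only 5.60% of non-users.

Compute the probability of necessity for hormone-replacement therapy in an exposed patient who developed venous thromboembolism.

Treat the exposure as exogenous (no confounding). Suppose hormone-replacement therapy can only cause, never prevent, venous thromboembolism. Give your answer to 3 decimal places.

p₁ = 0.15, p₀ = 0.056.
Under exogeneity and monotonicity, PN = (p₁ − p₀) / p₁.
PN = (0.15 − 0.056) / 0.15 = 0.094 / 0.15 ≈ 0.6267

PN ≈ 0.627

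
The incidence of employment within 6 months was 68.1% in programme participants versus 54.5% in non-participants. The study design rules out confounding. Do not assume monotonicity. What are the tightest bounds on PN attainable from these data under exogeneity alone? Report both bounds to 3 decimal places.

0.200 ≤ PN ≤ 0.668

p₁ = 0.681, p₀ = 0.545.
Under exogeneity alone the bounds on PN are max{0,(p₁−p₀)/p₁} ≤ PN ≤ min{1,(1−p₀)/p₁}.
  lower = (p₁ − p₀)/p₁ = 0.136 / 0.681 ≈ 0.1997
  upper = min{1, (1 − p₀)/p₁} = 0.455 / 0.681 ≈ 0.6681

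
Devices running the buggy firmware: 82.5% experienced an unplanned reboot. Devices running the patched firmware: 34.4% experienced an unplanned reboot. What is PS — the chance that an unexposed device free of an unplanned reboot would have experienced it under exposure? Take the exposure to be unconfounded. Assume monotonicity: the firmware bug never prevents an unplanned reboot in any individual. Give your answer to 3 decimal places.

PS ≈ 0.733

p₁ = 0.825, p₀ = 0.344.
Under exogeneity and monotonicity, PS = (p₁ − p₀) / (1 − p₀).
PS = (0.825 − 0.344) / (1 − 0.344) = 0.481 / 0.656 ≈ 0.7332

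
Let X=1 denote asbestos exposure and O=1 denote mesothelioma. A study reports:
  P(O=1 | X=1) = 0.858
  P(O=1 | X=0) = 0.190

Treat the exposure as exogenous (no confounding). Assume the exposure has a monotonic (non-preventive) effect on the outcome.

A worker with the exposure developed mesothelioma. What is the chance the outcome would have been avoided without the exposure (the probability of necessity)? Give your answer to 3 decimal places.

PN ≈ 0.779

Let p₁ = 0.858, p₀ = 0.19.
Under exogeneity and monotonicity, PN = (p₁ − p₀) / p₁.
PN = (0.858 − 0.19) / 0.858 = 0.668 / 0.858 ≈ 0.7786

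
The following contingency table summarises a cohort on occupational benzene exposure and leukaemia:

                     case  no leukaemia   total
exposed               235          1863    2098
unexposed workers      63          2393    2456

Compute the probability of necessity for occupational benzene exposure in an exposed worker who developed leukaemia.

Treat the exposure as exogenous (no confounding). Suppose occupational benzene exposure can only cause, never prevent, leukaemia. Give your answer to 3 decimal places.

PN ≈ 0.771

p₁ = P(outcome | exposed) = 235/2098 = 0.11201
p₀ = P(outcome | unexposed) = 63/2456 = 0.025651
Under exogeneity and monotonicity, PN = (p₁ − p₀) / p₁.
PN = (0.11201 − 0.025651) / 0.11201 = 0.08636 / 0.11201 ≈ 0.7710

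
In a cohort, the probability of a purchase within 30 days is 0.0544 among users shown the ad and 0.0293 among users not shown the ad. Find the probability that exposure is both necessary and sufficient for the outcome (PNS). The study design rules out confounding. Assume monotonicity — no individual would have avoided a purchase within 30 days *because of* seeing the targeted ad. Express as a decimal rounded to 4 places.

PNS ≈ 0.0251

Let p₁ = 0.0544, p₀ = 0.0293.
Under exogeneity and monotonicity, PNS = p₁ − p₀.
PNS = 0.0544 − 0.0293 = 0.0251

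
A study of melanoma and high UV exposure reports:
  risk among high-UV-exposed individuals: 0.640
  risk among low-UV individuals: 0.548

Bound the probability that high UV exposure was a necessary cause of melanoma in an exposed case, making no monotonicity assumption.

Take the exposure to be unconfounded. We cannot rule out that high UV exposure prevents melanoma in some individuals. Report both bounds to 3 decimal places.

0.144 ≤ PN ≤ 0.706

Let p₁ = 0.64, p₀ = 0.548.
Under exogeneity alone the bounds on PN are max{0,(p₁−p₀)/p₁} ≤ PN ≤ min{1,(1−p₀)/p₁}.
  lower = (p₁ − p₀)/p₁ = 0.092 / 0.64 ≈ 0.1437
  upper = min{1, (1 − p₀)/p₁} = 0.452 / 0.64 ≈ 0.7062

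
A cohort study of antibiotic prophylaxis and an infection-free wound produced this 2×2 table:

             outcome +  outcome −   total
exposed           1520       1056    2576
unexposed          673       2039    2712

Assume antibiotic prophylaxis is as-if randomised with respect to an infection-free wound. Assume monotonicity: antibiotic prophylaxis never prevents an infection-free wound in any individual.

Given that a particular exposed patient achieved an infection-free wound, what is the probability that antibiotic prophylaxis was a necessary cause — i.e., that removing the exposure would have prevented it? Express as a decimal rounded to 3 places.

PN ≈ 0.579

p₁ = P(outcome | exposed) = 1520/2576 = 0.59006
p₀ = P(outcome | unexposed) = 673/2712 = 0.24816
Under exogeneity and monotonicity, PN = (p₁ − p₀) / p₁.
PN = (0.59006 − 0.24816) / 0.59006 = 0.34191 / 0.59006 ≈ 0.5794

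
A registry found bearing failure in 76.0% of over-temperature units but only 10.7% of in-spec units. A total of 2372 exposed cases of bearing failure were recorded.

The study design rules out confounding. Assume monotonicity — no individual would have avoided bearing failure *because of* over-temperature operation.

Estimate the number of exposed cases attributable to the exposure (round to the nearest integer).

p₁ = 0.76, p₀ = 0.107.
PN = (p₁ − p₀)/p₁ = (0.76 − 0.107) / 0.76 ≈ 0.85921.
Attributable cases ≈ PN × (exposed cases) = 0.85921 × 2372 ≈ 2038.05.

about 2038 cases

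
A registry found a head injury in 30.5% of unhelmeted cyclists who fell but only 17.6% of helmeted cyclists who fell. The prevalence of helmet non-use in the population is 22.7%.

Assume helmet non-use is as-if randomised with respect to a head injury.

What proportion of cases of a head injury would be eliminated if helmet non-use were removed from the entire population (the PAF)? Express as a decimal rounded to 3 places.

PAF ≈ 0.143

p₁ = 0.305, p₀ = 0.176.
Overall risk P(Y=1) = π·p₁ + (1−π)·p₀ = 0.227×0.305 + 0.773×0.176 = 0.20528.
Under exogeneity, PAF = [P(Y=1) − p₀] / P(Y=1).
PAF = (0.20528 − 0.176) / 0.20528 ≈ 0.1426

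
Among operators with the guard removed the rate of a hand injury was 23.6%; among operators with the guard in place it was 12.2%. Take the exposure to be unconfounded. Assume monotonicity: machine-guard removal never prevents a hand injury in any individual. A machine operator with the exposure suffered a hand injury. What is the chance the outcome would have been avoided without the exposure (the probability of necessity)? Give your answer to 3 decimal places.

p₁ = 0.236, p₀ = 0.122.
Under exogeneity and monotonicity, PN = (p₁ − p₀) / p₁.
PN = (0.236 − 0.122) / 0.236 = 0.114 / 0.236 ≈ 0.4831

PN ≈ 0.483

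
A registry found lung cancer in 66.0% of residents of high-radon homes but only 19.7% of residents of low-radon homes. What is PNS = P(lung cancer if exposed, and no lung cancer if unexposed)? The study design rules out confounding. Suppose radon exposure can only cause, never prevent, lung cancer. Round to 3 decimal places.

PNS ≈ 0.463

p₁ = 0.66, p₀ = 0.197.
Under exogeneity and monotonicity, PNS = p₁ − p₀.
PNS = 0.66 − 0.197 = 0.463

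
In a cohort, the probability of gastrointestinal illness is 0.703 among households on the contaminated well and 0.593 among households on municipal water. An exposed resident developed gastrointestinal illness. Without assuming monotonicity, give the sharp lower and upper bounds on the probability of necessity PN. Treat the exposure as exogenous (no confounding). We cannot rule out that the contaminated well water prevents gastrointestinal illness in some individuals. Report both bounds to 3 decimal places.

Let p₁ = 0.703, p₀ = 0.593.
Under exogeneity alone the bounds on PN are max{0,(p₁−p₀)/p₁} ≤ PN ≤ min{1,(1−p₀)/p₁}.
  lower = (p₁ − p₀)/p₁ = 0.11 / 0.703 ≈ 0.1565
  upper = min{1, (1 − p₀)/p₁} = 0.407 / 0.703 ≈ 0.5789

0.156 ≤ PN ≤ 0.579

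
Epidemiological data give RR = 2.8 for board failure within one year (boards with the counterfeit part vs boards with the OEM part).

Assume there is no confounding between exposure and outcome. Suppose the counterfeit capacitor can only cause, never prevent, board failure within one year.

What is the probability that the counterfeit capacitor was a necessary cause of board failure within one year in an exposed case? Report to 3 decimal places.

PN ≈ 0.643

Under exogeneity and monotonicity, PN = (RR − 1) / RR = 1 − 1/RR.
PN = (2.8 − 1) / 2.8 = 1.8 / 2.8 ≈ 0.6429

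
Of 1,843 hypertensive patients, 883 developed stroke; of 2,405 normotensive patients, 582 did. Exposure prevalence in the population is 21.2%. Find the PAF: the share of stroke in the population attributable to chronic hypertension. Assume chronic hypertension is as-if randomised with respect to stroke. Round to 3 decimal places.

PAF ≈ 0.172

p₁ = P(outcome | exposed) = 883/1843 = 0.47911
p₀ = P(outcome | unexposed) = 582/2405 = 0.242
Overall risk P(Y=1) = π·p₁ + (1−π)·p₀ = 0.212×0.47911 + 0.788×0.242 = 0.29226.
Under exogeneity, PAF = [P(Y=1) − p₀] / P(Y=1).
PAF = (0.29226 − 0.242) / 0.29226 ≈ 0.1720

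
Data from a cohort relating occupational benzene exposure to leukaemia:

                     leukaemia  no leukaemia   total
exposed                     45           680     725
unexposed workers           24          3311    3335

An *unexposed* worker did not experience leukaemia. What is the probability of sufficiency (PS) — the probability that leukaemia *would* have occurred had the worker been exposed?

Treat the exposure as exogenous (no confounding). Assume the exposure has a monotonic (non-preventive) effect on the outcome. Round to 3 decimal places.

PS ≈ 0.055

p₁ = P(outcome | exposed) = 45/725 = 0.062069
p₀ = P(outcome | unexposed) = 24/3335 = 0.0071964
Under exogeneity and monotonicity, PS = (p₁ − p₀)/(1 − p₀).
PS = (0.062069 − 0.0071964) / 0.9928 ≈ 0.0553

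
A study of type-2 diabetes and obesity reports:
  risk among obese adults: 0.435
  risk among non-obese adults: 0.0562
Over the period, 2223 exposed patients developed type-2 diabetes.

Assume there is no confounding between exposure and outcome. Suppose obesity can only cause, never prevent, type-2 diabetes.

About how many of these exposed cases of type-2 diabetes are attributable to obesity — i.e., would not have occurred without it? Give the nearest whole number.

about 1936 cases

Let p₁ = 0.435, p₀ = 0.0562.
PN = (p₁ − p₀)/p₁ = (0.435 − 0.0562) / 0.435 ≈ 0.87080.
Attributable cases ≈ PN × (exposed cases) = 0.87080 × 2223 ≈ 1935.80.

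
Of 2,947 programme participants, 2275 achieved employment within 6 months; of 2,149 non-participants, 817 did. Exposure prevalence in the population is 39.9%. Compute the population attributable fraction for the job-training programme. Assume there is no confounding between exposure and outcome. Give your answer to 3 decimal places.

p₁ = P(outcome | exposed) = 2275/2947 = 0.77197
p₀ = P(outcome | unexposed) = 817/2149 = 0.38018
Overall risk P(Y=1) = π·p₁ + (1−π)·p₀ = 0.399×0.77197 + 0.601×0.38018 = 0.5365.
Under exogeneity, PAF = [P(Y=1) − p₀] / P(Y=1).
PAF = (0.5365 − 0.38018) / 0.5365 ≈ 0.2914

PAF ≈ 0.291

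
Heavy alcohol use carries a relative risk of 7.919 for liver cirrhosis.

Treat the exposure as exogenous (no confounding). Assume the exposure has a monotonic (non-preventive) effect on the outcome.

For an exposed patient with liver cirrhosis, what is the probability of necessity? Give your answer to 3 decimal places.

Under exogeneity and monotonicity, PN = (RR − 1) / RR = 1 − 1/RR.
PN = (7.919 − 1) / 7.919 = 6.919 / 7.919 ≈ 0.8737

PN ≈ 0.874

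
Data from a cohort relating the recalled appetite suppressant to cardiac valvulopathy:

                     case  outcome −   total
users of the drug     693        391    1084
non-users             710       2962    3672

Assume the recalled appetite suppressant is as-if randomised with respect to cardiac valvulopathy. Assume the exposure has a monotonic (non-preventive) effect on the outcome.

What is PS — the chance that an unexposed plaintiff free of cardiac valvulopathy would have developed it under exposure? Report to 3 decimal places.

p₁ = P(outcome | exposed) = 693/1084 = 0.6393
p₀ = P(outcome | unexposed) = 710/3672 = 0.19336
Under exogeneity and monotonicity, PS = (p₁ − p₀)/(1 − p₀).
PS = (0.6393 − 0.19336) / 0.80664 ≈ 0.5528

PS ≈ 0.553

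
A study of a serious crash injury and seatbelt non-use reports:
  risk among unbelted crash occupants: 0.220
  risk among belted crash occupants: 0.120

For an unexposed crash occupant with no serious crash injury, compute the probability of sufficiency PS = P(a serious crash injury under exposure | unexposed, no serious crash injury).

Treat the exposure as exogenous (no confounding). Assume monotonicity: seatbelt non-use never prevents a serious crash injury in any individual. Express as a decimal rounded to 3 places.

PS ≈ 0.114

Let p₁ = 0.22, p₀ = 0.12.
Under exogeneity and monotonicity, PS = (p₁ − p₀) / (1 − p₀).
PS = (0.22 − 0.12) / (1 − 0.12) = 0.1 / 0.88 ≈ 0.1136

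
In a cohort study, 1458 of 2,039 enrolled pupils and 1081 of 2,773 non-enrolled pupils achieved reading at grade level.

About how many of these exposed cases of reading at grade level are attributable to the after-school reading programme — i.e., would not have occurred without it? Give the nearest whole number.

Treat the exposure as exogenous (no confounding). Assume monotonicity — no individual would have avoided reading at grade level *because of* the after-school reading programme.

p₁ = P(outcome | exposed) = 1458/2039 = 0.71506
p₀ = P(outcome | unexposed) = 1081/2773 = 0.38983
PN = (p₁ − p₀)/p₁ = (0.71506 − 0.38983) / 0.71506 ≈ 0.45483.
Attributable cases ≈ PN × (exposed cases) = 0.45483 × 1458 ≈ 663.14.

about 663 cases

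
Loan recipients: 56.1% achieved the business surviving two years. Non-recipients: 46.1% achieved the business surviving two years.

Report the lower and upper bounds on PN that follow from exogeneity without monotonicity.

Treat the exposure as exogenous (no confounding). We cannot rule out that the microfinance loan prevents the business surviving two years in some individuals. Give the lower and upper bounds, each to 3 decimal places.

p₁ = 0.561, p₀ = 0.461.
Under exogeneity alone the bounds on PN are max{0,(p₁−p₀)/p₁} ≤ PN ≤ min{1,(1−p₀)/p₁}.
  lower = (p₁ − p₀)/p₁ = 0.1 / 0.561 ≈ 0.1783
  upper = min{1, (1 − p₀)/p₁} = 0.539 / 0.561 ≈ 0.9608

0.178 ≤ PN ≤ 0.961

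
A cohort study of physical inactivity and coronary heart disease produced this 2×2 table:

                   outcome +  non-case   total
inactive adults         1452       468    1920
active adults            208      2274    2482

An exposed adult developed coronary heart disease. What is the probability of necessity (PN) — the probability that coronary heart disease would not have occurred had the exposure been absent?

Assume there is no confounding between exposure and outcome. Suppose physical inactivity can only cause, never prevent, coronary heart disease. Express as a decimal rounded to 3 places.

PN ≈ 0.889

p₁ = P(outcome | exposed) = 1452/1920 = 0.75625
p₀ = P(outcome | unexposed) = 208/2482 = 0.083803
Under exogeneity and monotonicity, PN = (p₁ − p₀)/p₁.
PN = (0.75625 − 0.083803) / 0.75625 ≈ 0.8892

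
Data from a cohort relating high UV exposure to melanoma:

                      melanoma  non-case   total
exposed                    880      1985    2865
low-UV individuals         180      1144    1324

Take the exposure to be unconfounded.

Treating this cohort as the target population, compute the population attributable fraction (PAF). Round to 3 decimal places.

PAF ≈ 0.463

p₁ = P(outcome | exposed) = 880/2865 = 0.30716
p₀ = P(outcome | unexposed) = 180/1324 = 0.13595
Exposure prevalence π = 2865/4189 = 0.68393; overall risk P(Y=1) = 0.25304.
Under exogeneity, PAF = [P(Y=1) − p₀]/P(Y=1).
PAF = (0.25304 − 0.13595) / 0.25304 ≈ 0.4627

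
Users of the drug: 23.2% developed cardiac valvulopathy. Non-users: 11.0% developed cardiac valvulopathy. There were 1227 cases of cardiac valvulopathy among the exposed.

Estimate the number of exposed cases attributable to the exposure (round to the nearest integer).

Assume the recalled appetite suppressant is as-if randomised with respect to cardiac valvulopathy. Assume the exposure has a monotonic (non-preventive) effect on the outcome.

p₁ = 0.232, p₀ = 0.11.
PN = (p₁ − p₀)/p₁ = (0.232 − 0.11) / 0.232 ≈ 0.52586.
Attributable cases ≈ PN × (exposed cases) = 0.52586 × 1227 ≈ 645.23.

about 645 cases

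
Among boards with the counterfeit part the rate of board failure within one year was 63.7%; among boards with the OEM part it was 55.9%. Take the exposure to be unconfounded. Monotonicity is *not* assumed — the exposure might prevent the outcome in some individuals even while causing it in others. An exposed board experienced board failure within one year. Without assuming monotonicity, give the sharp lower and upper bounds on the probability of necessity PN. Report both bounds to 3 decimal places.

p₁ = 0.637, p₀ = 0.559.
Under exogeneity alone the bounds on PN are max{0,(p₁−p₀)/p₁} ≤ PN ≤ min{1,(1−p₀)/p₁}.
  lower = (p₁ − p₀)/p₁ = 0.078 / 0.637 ≈ 0.1224
  upper = min{1, (1 − p₀)/p₁} = 0.441 / 0.637 ≈ 0.6923

0.122 ≤ PN ≤ 0.692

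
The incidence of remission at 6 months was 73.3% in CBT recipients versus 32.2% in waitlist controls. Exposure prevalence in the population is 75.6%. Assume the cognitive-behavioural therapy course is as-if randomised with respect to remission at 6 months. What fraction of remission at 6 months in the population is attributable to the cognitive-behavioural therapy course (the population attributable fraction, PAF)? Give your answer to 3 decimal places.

PAF ≈ 0.491

p₁ = 0.733, p₀ = 0.322.
Overall risk P(Y=1) = π·p₁ + (1−π)·p₀ = 0.756×0.733 + 0.244×0.322 = 0.63272.
Under exogeneity, PAF = [P(Y=1) − p₀] / P(Y=1).
PAF = (0.63272 − 0.322) / 0.63272 ≈ 0.4911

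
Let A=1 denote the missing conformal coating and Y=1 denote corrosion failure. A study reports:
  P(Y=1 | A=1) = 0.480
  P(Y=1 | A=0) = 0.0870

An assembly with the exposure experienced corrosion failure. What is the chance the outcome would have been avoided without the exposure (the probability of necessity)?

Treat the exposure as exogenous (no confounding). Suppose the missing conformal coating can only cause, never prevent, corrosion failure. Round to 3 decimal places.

PN ≈ 0.819

Let p₁ = 0.48, p₀ = 0.087.
Under exogeneity and monotonicity, PN = (p₁ − p₀) / p₁.
PN = (0.48 − 0.087) / 0.48 = 0.393 / 0.48 ≈ 0.8188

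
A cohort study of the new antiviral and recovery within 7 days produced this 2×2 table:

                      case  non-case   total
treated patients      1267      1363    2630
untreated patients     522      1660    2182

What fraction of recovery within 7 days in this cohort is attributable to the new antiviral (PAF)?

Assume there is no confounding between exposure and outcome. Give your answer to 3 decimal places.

p₁ = P(outcome | exposed) = 1267/2630 = 0.48175
p₀ = P(outcome | unexposed) = 522/2182 = 0.23923
Exposure prevalence π = 2630/4812 = 0.54655; overall risk P(Y=1) = 0.37178.
Under exogeneity, PAF = [P(Y=1) − p₀]/P(Y=1).
PAF = (0.37178 − 0.23923) / 0.37178 ≈ 0.3565

PAF ≈ 0.357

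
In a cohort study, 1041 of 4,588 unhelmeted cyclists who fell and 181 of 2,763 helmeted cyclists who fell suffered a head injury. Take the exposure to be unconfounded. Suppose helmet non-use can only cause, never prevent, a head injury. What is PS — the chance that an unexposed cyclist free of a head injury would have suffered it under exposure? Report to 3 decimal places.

PS ≈ 0.173

p₁ = P(outcome | exposed) = 1041/4588 = 0.2269
p₀ = P(outcome | unexposed) = 181/2763 = 0.065509
Under exogeneity and monotonicity, PS = (p₁ − p₀) / (1 − p₀).
PS = (0.2269 − 0.065509) / (1 − 0.065509) = 0.16139 / 0.93449 ≈ 0.1727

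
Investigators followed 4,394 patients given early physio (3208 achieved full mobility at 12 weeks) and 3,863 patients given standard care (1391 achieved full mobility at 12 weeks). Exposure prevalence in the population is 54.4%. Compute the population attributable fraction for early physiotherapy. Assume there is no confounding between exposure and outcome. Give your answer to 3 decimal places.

p₁ = P(outcome | exposed) = 3208/4394 = 0.73009
p₀ = P(outcome | unexposed) = 1391/3863 = 0.36008
Overall risk P(Y=1) = π·p₁ + (1−π)·p₀ = 0.544×0.73009 + 0.456×0.36008 = 0.56136.
Under exogeneity, PAF = [P(Y=1) − p₀] / P(Y=1).
PAF = (0.56136 − 0.36008) / 0.56136 ≈ 0.3586

PAF ≈ 0.359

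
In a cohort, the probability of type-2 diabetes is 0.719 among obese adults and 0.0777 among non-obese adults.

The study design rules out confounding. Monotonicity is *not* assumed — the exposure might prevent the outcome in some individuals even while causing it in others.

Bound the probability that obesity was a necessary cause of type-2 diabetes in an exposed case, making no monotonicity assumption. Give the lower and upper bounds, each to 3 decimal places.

Let p₁ = 0.719, p₀ = 0.0777.
Under exogeneity alone the bounds on PN are max{0,(p₁−p₀)/p₁} ≤ PN ≤ min{1,(1−p₀)/p₁}.
  lower = (p₁ − p₀)/p₁ = 0.6413 / 0.719 ≈ 0.8919
  upper = min{1, (1 − p₀)/p₁} = 0.9223 / 0.719 ≈ 1.2828 → capped at 1

0.892 ≤ PN ≤ 1.000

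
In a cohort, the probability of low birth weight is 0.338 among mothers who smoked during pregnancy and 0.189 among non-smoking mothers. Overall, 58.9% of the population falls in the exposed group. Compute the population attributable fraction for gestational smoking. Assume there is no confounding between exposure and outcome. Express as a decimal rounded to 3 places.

Let p₁ = 0.338, p₀ = 0.189.
Overall risk P(Y=1) = π·p₁ + (1−π)·p₀ = 0.589×0.338 + 0.411×0.189 = 0.27676.
Under exogeneity, PAF = [P(Y=1) − p₀] / P(Y=1).
PAF = (0.27676 − 0.189) / 0.27676 ≈ 0.3171

PAF ≈ 0.317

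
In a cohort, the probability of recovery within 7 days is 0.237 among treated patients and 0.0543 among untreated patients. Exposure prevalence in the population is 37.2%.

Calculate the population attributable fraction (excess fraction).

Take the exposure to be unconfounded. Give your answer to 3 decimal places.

PAF ≈ 0.556

Let p₁ = 0.237, p₀ = 0.0543.
Overall risk P(Y=1) = π·p₁ + (1−π)·p₀ = 0.372×0.237 + 0.628×0.0543 = 0.12226.
Under exogeneity, PAF = [P(Y=1) − p₀] / P(Y=1).
PAF = (0.12226 − 0.0543) / 0.12226 ≈ 0.5559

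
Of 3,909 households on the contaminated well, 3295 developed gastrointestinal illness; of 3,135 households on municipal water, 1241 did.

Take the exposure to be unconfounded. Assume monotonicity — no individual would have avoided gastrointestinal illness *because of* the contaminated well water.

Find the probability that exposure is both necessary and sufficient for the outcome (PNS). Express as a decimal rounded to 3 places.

PNS ≈ 0.447

p₁ = P(outcome | exposed) = 3295/3909 = 0.84293
p₀ = P(outcome | unexposed) = 1241/3135 = 0.39585
Under exogeneity and monotonicity, PNS = p₁ − p₀.
PNS = 0.84293 − 0.39585 = 0.44707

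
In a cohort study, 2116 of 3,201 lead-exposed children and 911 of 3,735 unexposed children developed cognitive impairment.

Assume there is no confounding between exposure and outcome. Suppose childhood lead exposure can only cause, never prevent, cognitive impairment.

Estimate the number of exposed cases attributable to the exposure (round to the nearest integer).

p₁ = P(outcome | exposed) = 2116/3201 = 0.66104
p₀ = P(outcome | unexposed) = 911/3735 = 0.24391
PN = (p₁ − p₀)/p₁ = (0.66104 − 0.24391) / 0.66104 ≈ 0.63102.
Attributable cases ≈ PN × (exposed cases) = 0.63102 × 2116 ≈ 1335.25.

about 1335 cases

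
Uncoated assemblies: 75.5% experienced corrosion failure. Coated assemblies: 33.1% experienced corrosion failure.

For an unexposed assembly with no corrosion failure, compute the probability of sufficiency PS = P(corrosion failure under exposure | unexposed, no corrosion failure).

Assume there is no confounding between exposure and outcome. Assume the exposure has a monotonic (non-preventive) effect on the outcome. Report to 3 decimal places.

PS ≈ 0.634

p₁ = 0.755, p₀ = 0.331.
Under exogeneity and monotonicity, PS = (p₁ − p₀) / (1 − p₀).
PS = (0.755 − 0.331) / (1 − 0.331) = 0.424 / 0.669 ≈ 0.6338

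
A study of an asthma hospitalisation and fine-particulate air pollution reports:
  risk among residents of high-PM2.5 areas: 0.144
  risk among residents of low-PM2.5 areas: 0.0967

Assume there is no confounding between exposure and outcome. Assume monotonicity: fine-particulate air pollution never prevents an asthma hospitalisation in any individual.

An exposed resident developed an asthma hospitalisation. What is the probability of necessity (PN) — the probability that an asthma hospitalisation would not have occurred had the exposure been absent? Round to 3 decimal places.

Let p₁ = 0.144, p₀ = 0.0967.
Under exogeneity and monotonicity, PN = (p₁ − p₀) / p₁.
PN = (0.144 − 0.0967) / 0.144 = 0.0473 / 0.144 ≈ 0.3285

PN ≈ 0.328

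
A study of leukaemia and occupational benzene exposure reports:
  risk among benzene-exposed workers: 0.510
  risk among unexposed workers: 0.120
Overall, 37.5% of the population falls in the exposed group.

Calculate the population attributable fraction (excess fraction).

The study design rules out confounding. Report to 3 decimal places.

Let p₁ = 0.51, p₀ = 0.12.
Overall risk P(Y=1) = π·p₁ + (1−π)·p₀ = 0.375×0.51 + 0.625×0.12 = 0.26625.
Under exogeneity, PAF = [P(Y=1) − p₀] / P(Y=1).
PAF = (0.26625 − 0.12) / 0.26625 ≈ 0.5493

PAF ≈ 0.549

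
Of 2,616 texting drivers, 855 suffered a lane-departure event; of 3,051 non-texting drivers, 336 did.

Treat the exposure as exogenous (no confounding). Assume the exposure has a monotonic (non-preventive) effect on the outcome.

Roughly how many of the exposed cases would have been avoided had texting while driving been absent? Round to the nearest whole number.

p₁ = P(outcome | exposed) = 855/2616 = 0.32683
p₀ = P(outcome | unexposed) = 336/3051 = 0.11013
PN = (p₁ − p₀)/p₁ = (0.32683 − 0.11013) / 0.32683 ≈ 0.66305.
Attributable cases ≈ PN × (exposed cases) = 0.66305 × 855 ≈ 566.91.

about 567 cases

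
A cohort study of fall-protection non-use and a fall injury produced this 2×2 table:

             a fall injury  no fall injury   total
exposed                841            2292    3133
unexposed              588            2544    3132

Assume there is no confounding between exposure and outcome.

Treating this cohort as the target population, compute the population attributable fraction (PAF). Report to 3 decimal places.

p₁ = P(outcome | exposed) = 841/3133 = 0.26843
p₀ = P(outcome | unexposed) = 588/3132 = 0.18774
Exposure prevalence π = 3133/6265 = 0.50008; overall risk P(Y=1) = 0.22809.
Under exogeneity, PAF = [P(Y=1) − p₀]/P(Y=1).
PAF = (0.22809 − 0.18774) / 0.22809 ≈ 0.1769

PAF ≈ 0.177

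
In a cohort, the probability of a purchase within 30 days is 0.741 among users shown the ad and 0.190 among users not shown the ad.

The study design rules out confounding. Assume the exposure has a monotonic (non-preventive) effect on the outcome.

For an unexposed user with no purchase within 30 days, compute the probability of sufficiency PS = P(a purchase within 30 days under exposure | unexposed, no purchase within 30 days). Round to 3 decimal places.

Let p₁ = 0.741, p₀ = 0.19.
Under exogeneity and monotonicity, PS = (p₁ − p₀) / (1 − p₀).
PS = (0.741 − 0.19) / (1 − 0.19) = 0.551 / 0.81 ≈ 0.6802

PS ≈ 0.680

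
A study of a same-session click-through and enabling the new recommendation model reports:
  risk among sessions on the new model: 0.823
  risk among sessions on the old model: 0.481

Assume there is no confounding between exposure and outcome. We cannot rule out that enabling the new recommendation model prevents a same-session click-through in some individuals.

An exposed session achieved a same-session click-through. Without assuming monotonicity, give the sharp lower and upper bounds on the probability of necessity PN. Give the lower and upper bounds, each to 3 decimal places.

Let p₁ = 0.823, p₀ = 0.481.
Under exogeneity alone the bounds on PN are max{0,(p₁−p₀)/p₁} ≤ PN ≤ min{1,(1−p₀)/p₁}.
  lower = (p₁ − p₀)/p₁ = 0.342 / 0.823 ≈ 0.4156
  upper = min{1, (1 − p₀)/p₁} = 0.519 / 0.823 ≈ 0.6306

0.416 ≤ PN ≤ 0.631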